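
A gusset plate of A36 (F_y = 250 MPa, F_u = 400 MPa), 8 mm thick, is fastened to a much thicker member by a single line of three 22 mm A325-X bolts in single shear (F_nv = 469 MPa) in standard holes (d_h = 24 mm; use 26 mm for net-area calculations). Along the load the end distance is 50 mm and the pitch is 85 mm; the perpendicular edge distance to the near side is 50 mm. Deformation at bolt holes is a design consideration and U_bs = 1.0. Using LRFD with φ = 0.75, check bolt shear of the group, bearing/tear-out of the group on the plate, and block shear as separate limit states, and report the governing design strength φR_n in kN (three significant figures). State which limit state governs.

Bolt shear: A_b = π·22²/4 = 380.1 mm²; R_n = 469 × 380.1 × 3 × 1 / 1000 = 534.8 kN → 0.75 × 534.8 = 401 kN.
Bearing: edge l_c = 38, r_n = 145.9 kN; interior l_c = 61, r_n = 169 kN; R_n = 145.9 + 2·169 = 483.8 kN → 363 kN.
Block shear: A_gv = 1760, A_nv = 1240, A_nt = 296 mm²; R_n = min(0.6F_uA_nv, 0.6F_yA_gv) + U_bs·F_u·A_nt = 382.4 kN → 287 kN.
Block shear governs: 287 kN.

287 kN (block shear governs)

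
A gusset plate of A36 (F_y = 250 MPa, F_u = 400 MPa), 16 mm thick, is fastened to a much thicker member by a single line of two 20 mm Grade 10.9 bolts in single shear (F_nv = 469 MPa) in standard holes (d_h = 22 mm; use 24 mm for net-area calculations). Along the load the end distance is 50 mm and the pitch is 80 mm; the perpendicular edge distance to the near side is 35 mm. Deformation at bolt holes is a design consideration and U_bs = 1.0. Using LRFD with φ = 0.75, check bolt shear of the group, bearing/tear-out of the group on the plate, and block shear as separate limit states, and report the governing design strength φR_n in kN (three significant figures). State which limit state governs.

Bolt shear: A_b = π·20²/4 = 314.2 mm²; R_n = 469 × 314.2 × 2 × 1 / 1000 = 294.7 kN → 0.75 × 294.7 = 221 kN.
Bearing: edge l_c = 39, r_n = 299.5 kN; interior l_c = 58, r_n = 307.2 kN; R_n = 299.5 + 1·307.2 = 606.7 kN → 455 kN.
Block shear: A_gv = 2080, A_nv = 1504, A_nt = 368 mm²; R_n = min(0.6F_uA_nv, 0.6F_yA_gv) + U_bs·F_u·A_nt = 459.2 kN → 344 kN.
Bolt shear governs: 221 kN.

221 kN (bolt shear governs)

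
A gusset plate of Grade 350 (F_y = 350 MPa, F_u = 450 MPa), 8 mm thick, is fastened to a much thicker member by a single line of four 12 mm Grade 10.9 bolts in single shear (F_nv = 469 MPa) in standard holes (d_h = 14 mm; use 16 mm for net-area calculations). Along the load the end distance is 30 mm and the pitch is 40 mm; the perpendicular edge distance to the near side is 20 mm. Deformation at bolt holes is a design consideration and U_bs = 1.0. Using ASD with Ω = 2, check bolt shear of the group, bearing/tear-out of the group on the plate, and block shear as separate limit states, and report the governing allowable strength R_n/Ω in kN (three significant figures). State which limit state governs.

Bolt shear: A_b = π·12²/4 = 113.1 mm²; R_n = 469 × 113.1 × 4 × 1 / 1000 = 212.2 kN → 212.2 / 2 = 106 kN.
Bearing: edge l_c = 23, r_n = 99.36 kN; interior l_c = 26, r_n = 103.7 kN; R_n = 99.36 + 3·103.7 = 410.4 kN → 205 kN.
Block shear: A_gv = 1200, A_nv = 752, A_nt = 96 mm²; R_n = min(0.6F_uA_nv, 0.6F_yA_gv) + U_bs·F_u·A_nt = 246.2 kN → 123 kN.
Bolt shear governs: 106 kN.

106 kN (bolt shear governs)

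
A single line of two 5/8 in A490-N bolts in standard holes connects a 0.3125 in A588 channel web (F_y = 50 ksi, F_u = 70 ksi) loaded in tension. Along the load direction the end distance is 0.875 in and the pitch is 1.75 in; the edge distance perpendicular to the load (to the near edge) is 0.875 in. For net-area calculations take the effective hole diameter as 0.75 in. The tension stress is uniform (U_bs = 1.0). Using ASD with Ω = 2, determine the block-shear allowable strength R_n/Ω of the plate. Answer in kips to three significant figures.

Shear plane L_v = 0.875 + 1·1.75 = 2.625 in; A_gv = 2.625 × 0.3125 = 0.8203 in².
A_nv = (2.625 − 1.5·0.75) × 0.3125 = 0.4688 in².
A_nt = (0.875 − 0.5·0.75) × 0.3125 = 0.1562 in².
0.6 F_u A_nv = 19.69 kips; 0.6 F_y A_gv = 24.61 kips → shear rupture governs the shear term.
R_n = 19.69 + 1.0 × 70 × 0.1562 = 30.62 kips.
Allowable strength R_n/Ω = 30.62 / 2 = 15.3 kips.

15.3 kips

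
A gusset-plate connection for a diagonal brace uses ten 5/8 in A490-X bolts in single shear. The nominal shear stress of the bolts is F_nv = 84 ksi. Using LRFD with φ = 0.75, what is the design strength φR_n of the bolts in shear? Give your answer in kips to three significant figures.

193 kips

A_b = π × 0.625² / 4 = 0.3068 in².
R_n = F_nv · A_b · n · n_s = 84 × 0.3068 × 10 × 1 = 257.7 kips.
Design strength φR_n = 0.75 × 257.7 = 193 kips.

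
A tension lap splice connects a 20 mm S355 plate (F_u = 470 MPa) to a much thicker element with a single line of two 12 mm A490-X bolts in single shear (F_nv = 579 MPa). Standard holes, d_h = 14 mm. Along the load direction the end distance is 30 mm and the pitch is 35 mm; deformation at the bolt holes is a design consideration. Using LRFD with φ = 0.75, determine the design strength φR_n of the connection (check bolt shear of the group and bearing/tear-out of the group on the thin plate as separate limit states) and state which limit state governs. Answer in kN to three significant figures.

98.2 kN (bolt shear governs)

Bolt shear: A_b = π·12²/4 = 113.1 mm²; R_n = 579 × 113.1 × 2 × 1 / 1000 = 131 kN → 0.75 × 131 = 98.2 kN.
Bearing (1.2 l_c t F_u ≤ 2.4 d t F_u): upper limit = 2.4·12·20·470 / 1000 = 270.7 kN.
  Edge l_c = 30 − 14/2 = 23 → r_n = 259.4 kN; interior l_c = 35 − 14 = 21 → r_n = 236.9 kN.
  R_n,bearing = 1·259.4 + 1·236.9 = 496.3 kN → 0.75 × 496.3 = 372 kN.
Bolt shear governs: 98.2 kN.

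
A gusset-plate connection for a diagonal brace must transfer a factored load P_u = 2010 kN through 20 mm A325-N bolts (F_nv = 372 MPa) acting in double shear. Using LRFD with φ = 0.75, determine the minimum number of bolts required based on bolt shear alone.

A_b = π·20²/4 = 314.2 mm².
Per-bolt design strength φR_n = 0.75 × 372 × 314.2 × 2 / 1000 = 175.3 kN.
n ≥ 2010 / 175.3 = 11.47 → use 12 bolts.

12 bolts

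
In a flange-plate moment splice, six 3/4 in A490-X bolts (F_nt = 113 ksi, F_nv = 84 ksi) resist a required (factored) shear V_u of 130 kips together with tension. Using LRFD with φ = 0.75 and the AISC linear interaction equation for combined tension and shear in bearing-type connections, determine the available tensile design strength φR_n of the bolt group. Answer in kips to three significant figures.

A_b = π·0.75²/4 = 0.4418 in²; f_rv = 130 / (6 × 0.4418) = 49.04 ksi.
F'_nt = 1.3 F_nt − (F_nt / φF_nv) f_rv = 1.3·113 − (113/(0.75·84))·49.04 = 58.93 ksi, capped at F_nt → F'_nt = 58.93 ksi.
R_n = F'_nt · A_b · n = 58.93 × 0.4418 × 6 = 156.2 kips.
Design strength φR_n = 0.75 × 156.2 = 117 kips.

117 kips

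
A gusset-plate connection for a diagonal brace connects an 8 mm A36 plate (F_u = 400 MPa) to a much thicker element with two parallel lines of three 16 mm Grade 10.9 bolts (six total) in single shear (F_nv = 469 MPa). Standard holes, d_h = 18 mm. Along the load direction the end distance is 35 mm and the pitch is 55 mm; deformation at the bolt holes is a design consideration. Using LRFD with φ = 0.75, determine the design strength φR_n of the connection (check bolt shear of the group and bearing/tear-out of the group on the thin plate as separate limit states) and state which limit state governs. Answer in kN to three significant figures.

Bolt shear: A_b = π·16²/4 = 201.1 mm²; R_n = 469 × 201.1 × 6 × 1 / 1000 = 565.8 kN → 0.75 × 565.8 = 424 kN.
Bearing (1.2 l_c t F_u ≤ 2.4 d t F_u): upper limit = 2.4·16·8·400 / 1000 = 122.9 kN.
  Edge l_c = 35 − 18/2 = 26 → r_n = 99.84 kN; interior l_c = 55 − 18 = 37 → r_n = 122.9 kN.
  R_n,bearing = 2·99.84 + 4·122.9 = 691.2 kN → 0.75 × 691.2 = 518 kN.
Bolt shear governs: 424 kN.

424 kN (bolt shear governs)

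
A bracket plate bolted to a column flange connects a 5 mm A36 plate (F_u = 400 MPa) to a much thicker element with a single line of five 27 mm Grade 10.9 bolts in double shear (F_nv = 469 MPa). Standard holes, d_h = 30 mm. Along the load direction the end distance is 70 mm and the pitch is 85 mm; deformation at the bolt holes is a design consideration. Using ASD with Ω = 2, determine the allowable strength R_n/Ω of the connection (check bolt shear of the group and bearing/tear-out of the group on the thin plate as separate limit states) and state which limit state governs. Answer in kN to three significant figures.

Bolt shear: A_b = π·27²/4 = 572.6 mm²; R_n = 469 × 572.6 × 5 × 2 / 1000 = 2685 kN → 2685 / 2 = 1340 kN.
Bearing (1.2 l_c t F_u ≤ 2.4 d t F_u): upper limit = 2.4·27·5·400 / 1000 = 129.6 kN.
  Edge l_c = 70 − 30/2 = 55 → r_n = 129.6 kN; interior l_c = 85 − 30 = 55 → r_n = 129.6 kN.
  R_n,bearing = 1·129.6 + 4·129.6 = 648 kN → 648 / 2 = 324 kN.
Bearing governs: 324 kN.

324 kN (bearing governs)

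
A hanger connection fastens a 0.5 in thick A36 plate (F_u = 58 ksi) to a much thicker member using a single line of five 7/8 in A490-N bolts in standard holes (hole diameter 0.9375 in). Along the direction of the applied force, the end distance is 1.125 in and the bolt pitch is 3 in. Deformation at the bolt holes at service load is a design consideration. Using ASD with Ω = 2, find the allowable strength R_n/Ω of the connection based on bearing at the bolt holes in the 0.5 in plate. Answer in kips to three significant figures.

133 kips

Per bolt r_n = 1.2 l_c t F_u ≤ 2.4 d t F_u; upper limit = 2.4 × 0.875 × 0.5 × 58 = 60.9 kips.
Edge bolt: l_c = 1.125 − 0.9375/2 = 0.6562 in → 1.2 × 0.6562 × 0.5 × 58 = 22.84 → r_n = 22.84 kips.
Interior bolts: l_c = 3 − 0.9375 = 2.062 in → 1.2 × 2.062 × 0.5 × 58 = 71.78 → r_n = 60.9 kips.
R_n = 1 × 22.84 + 4 × 60.9 = 266.4 kips.
Allowable strength R_n/Ω = 266.4 / 2 = 133 kips.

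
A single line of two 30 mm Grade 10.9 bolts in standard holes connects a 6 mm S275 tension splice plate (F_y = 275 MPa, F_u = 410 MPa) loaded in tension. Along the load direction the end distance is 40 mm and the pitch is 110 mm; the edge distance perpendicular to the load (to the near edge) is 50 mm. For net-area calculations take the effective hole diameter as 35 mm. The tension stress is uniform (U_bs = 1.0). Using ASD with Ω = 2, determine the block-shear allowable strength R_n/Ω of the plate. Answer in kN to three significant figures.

Shear plane L_v = 40 + 1·110 = 150 mm; A_gv = 150 × 6 = 900 mm².
A_nv = (150 − 1.5·35) × 6 = 585 mm².
A_nt = (50 − 0.5·35) × 6 = 195 mm².
0.6 F_u A_nv = 143.9 kN; 0.6 F_y A_gv = 148.5 kN → shear rupture governs the shear term.
R_n = 143.9 + 1.0 × 410 × 195 / 1000 = 223.9 kN.
Allowable strength R_n/Ω = 223.9 / 2 = 112 kN.

112 kN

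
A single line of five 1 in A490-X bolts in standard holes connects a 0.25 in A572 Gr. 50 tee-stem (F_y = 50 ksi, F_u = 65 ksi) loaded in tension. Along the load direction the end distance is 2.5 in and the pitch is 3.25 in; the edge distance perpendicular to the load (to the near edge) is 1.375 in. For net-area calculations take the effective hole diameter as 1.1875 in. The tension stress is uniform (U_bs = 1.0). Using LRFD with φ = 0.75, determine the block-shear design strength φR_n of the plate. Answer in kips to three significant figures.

83.8 kips

Shear plane L_v = 2.5 + 4·3.25 = 15.5 in; A_gv = 15.5 × 0.25 = 3.875 in².
A_nv = (15.5 − 4.5·1.1875) × 0.25 = 2.539 in².
A_nt = (1.375 − 0.5·1.1875) × 0.25 = 0.1953 in².
0.6 F_u A_nv = 99.02 kips; 0.6 F_y A_gv = 116.2 kips → shear rupture governs the shear term.
R_n = 99.02 + 1.0 × 65 × 0.1953 = 111.7 kips.
Design strength φR_n = 0.75 × 111.7 = 83.8 kips.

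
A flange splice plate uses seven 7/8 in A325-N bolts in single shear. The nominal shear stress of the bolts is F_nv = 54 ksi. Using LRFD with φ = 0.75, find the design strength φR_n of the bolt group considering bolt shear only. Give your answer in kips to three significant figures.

A_b = π × 0.875² / 4 = 0.6013 in².
R_n = F_nv · A_b · n · n_s = 54 × 0.6013 × 7 × 1 = 227.3 kips.
Design strength φR_n = 0.75 × 227.3 = 170 kips.

170 kips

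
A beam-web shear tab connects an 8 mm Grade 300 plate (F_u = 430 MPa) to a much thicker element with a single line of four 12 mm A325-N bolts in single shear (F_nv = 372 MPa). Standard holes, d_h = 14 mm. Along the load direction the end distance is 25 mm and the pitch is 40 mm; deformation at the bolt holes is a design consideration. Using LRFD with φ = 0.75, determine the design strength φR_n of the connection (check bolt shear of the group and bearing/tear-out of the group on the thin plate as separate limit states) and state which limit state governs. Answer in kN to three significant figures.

Bolt shear: A_b = π·12²/4 = 113.1 mm²; R_n = 372 × 113.1 × 4 × 1 / 1000 = 168.3 kN → 0.75 × 168.3 = 126 kN.
Bearing (1.2 l_c t F_u ≤ 2.4 d t F_u): upper limit = 2.4·12·8·430 / 1000 = 99.07 kN.
  Edge l_c = 25 − 14/2 = 18 → r_n = 74.3 kN; interior l_c = 40 − 14 = 26 → r_n = 99.07 kN.
  R_n,bearing = 1·74.3 + 3·99.07 = 371.5 kN → 0.75 × 371.5 = 279 kN.
Bolt shear governs: 126 kN.

126 kN (bolt shear governs)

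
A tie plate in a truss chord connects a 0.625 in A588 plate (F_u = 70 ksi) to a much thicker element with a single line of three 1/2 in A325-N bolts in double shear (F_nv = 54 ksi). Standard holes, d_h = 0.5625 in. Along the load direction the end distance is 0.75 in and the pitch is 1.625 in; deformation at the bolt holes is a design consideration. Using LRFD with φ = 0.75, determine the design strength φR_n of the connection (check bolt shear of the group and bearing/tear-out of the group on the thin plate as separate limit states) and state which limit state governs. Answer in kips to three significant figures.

47.7 kips (bolt shear governs)

Bolt shear: A_b = π·0.5²/4 = 0.1963 in²; R_n = 54 × 0.1963 × 3 × 2 = 63.62 kips → 0.75 × 63.62 = 47.7 kips.
Bearing (1.2 l_c t F_u ≤ 2.4 d t F_u): upper limit = 2.4·0.5·0.625·70 = 52.5 kips.
  Edge l_c = 0.75 − 0.5625/2 = 0.4688 → r_n = 24.61 kips; interior l_c = 1.625 − 0.5625 = 1.062 → r_n = 52.5 kips.
  R_n,bearing = 1·24.61 + 2·52.5 = 129.6 kips → 0.75 × 129.6 = 97.2 kips.
Bolt shear governs: 47.7 kips.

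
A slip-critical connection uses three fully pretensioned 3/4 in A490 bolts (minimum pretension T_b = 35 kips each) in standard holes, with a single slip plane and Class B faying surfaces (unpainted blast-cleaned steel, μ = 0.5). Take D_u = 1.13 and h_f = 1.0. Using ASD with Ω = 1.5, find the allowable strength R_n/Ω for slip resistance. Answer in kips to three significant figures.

39.5 kips

R_n = μ · D_u · h_f · T_b · n_s · n_b = 0.5 × 1.13 × 1.0 × 35 × 1 × 3 = 59.32 kips.
Allowable strength R_n/Ω = 59.32 / 1.5 = 39.5 kips.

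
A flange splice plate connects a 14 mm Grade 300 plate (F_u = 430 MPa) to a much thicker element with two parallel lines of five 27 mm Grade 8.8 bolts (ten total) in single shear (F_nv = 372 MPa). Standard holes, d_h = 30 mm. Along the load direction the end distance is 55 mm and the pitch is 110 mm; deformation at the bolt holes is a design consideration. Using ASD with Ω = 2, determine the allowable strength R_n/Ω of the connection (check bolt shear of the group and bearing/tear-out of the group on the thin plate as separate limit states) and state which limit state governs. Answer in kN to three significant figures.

Bolt shear: A_b = π·27²/4 = 572.6 mm²; R_n = 372 × 572.6 × 10 × 1 / 1000 = 2130 kN → 2130 / 2 = 1060 kN.
Bearing (1.2 l_c t F_u ≤ 2.4 d t F_u): upper limit = 2.4·27·14·430 / 1000 = 390.1 kN.
  Edge l_c = 55 − 30/2 = 40 → r_n = 289 kN; interior l_c = 110 − 30 = 80 → r_n = 390.1 kN.
  R_n,bearing = 2·289 + 8·390.1 = 3699 kN → 3699 / 2 = 1850 kN.
Bolt shear governs: 1060 kN.

1060 kN (bolt shear governs)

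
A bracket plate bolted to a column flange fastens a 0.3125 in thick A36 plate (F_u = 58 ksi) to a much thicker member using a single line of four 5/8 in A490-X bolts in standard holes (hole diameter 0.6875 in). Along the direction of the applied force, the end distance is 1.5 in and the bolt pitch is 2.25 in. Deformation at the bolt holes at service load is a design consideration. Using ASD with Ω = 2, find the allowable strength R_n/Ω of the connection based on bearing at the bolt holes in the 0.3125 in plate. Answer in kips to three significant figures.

Per bolt r_n = 1.2 l_c t F_u ≤ 2.4 d t F_u; upper limit = 2.4 × 0.625 × 0.3125 × 58 = 27.19 kips.
Edge bolt: l_c = 1.5 − 0.6875/2 = 1.156 in → 1.2 × 1.156 × 0.3125 × 58 = 25.15 → r_n = 25.15 kips.
Interior bolts: l_c = 2.25 − 0.6875 = 1.562 in → 1.2 × 1.562 × 0.3125 × 58 = 33.98 → r_n = 27.19 kips.
R_n = 1 × 25.15 + 3 × 27.19 = 106.7 kips.
Allowable strength R_n/Ω = 106.7 / 2 = 53.4 kips.

53.4 kips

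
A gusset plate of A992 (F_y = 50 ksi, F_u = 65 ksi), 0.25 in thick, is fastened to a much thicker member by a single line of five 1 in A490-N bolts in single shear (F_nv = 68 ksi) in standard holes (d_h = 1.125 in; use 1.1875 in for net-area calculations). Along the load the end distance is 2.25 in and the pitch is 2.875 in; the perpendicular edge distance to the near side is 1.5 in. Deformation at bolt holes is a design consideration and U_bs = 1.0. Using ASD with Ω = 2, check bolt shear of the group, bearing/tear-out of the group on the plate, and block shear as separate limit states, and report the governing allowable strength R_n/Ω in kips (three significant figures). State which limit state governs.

Bolt shear: A_b = π·1²/4 = 0.7854 in²; R_n = 68 × 0.7854 × 5 × 1 = 267 kips → 267 / 2 = 134 kips.
Bearing: edge l_c = 1.688, r_n = 32.91 kips; interior l_c = 1.75, r_n = 34.12 kips; R_n = 32.91 + 4·34.12 = 169.4 kips → 84.7 kips.
Block shear: A_gv = 3.438, A_nv = 2.102, A_nt = 0.2266 in²; R_n = min(0.6F_uA_nv, 0.6F_yA_gv) + U_bs·F_u·A_nt = 96.69 kips → 48.3 kips.
Block shear governs: 48.3 kips.

48.3 kips (block shear governs)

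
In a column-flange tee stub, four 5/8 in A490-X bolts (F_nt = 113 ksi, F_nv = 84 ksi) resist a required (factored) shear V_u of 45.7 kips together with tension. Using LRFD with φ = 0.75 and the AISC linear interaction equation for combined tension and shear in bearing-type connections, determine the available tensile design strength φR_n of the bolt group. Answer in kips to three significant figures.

A_b = π·0.625²/4 = 0.3068 in²; f_rv = 45.7 / (4 × 0.3068) = 37.24 ksi.
F'_nt = 1.3 F_nt − (F_nt / φF_nv) f_rv = 1.3·113 − (113/(0.75·84))·37.24 = 80.1 ksi, capped at F_nt → F'_nt = 80.1 ksi.
R_n = F'_nt · A_b · n = 80.1 × 0.3068 × 4 = 98.3 kips.
Design strength φR_n = 0.75 × 98.3 = 73.7 kips.

73.7 kips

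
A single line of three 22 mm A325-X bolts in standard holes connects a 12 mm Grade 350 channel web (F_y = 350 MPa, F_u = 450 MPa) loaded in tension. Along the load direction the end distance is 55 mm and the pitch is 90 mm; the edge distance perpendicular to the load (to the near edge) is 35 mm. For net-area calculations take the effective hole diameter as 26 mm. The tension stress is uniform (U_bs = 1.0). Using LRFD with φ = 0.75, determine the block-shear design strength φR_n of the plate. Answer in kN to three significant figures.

502 kN

Shear plane L_v = 55 + 2·90 = 235 mm; A_gv = 235 × 12 = 2820 mm².
A_nv = (235 − 2.5·26) × 12 = 2040 mm².
A_nt = (35 − 0.5·26) × 12 = 264 mm².
0.6 F_u A_nv = 550.8 kN; 0.6 F_y A_gv = 592.2 kN → shear rupture governs the shear term.
R_n = 550.8 + 1.0 × 450 × 264 / 1000 = 669.6 kN.
Design strength φR_n = 0.75 × 669.6 = 502 kN.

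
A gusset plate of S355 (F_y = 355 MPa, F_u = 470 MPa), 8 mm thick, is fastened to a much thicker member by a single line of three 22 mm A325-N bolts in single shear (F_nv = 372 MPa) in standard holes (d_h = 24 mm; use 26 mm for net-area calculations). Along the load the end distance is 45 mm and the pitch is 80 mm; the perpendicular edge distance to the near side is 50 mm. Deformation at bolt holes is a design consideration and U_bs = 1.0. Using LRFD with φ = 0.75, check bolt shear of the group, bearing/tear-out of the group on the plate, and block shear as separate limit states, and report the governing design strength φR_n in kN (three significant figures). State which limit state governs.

318 kN (bolt shear governs)

Bolt shear: A_b = π·22²/4 = 380.1 mm²; R_n = 372 × 380.1 × 3 × 1 / 1000 = 424.2 kN → 0.75 × 424.2 = 318 kN.
Bearing: edge l_c = 33, r_n = 148.9 kN; interior l_c = 56, r_n = 198.5 kN; R_n = 148.9 + 2·198.5 = 546 kN → 409 kN.
Block shear: A_gv = 1640, A_nv = 1120, A_nt = 296 mm²; R_n = min(0.6F_uA_nv, 0.6F_yA_gv) + U_bs·F_u·A_nt = 455 kN → 341 kN.
Bolt shear governs: 318 kN.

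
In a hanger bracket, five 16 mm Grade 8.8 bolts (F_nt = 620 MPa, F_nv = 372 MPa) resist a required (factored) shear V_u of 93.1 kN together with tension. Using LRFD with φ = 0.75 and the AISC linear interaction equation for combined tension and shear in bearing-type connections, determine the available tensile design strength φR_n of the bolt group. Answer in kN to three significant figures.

453 kN

A_b = π·16²/4 = 201.1 mm²; f_rv = 93.1 × 1000 / (5 × 201.1) = 92.61 MPa.
F'_nt = 1.3 F_nt − (F_nt / φF_nv) f_rv = 1.3·620 − (620/(0.75·372))·92.61 = 600.2 MPa, capped at F_nt → F'_nt = 600.2 MPa.
R_n = F'_nt · A_b · n = 600.2 × 201.1 × 5 / 1000 = 603.4 kN.
Design strength φR_n = 0.75 × 603.4 = 453 kN.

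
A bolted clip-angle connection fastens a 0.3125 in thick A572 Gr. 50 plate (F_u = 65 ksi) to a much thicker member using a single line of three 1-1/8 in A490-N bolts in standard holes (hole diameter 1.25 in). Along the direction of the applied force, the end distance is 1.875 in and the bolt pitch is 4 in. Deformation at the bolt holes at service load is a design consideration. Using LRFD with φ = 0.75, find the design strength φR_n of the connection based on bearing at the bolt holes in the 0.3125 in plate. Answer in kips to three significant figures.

105 kips

Per bolt r_n = 1.2 l_c t F_u ≤ 2.4 d t F_u; upper limit = 2.4 × 1.125 × 0.3125 × 65 = 54.84 kips.
Edge bolt: l_c = 1.875 − 1.25/2 = 1.25 in → 1.2 × 1.25 × 0.3125 × 65 = 30.47 → r_n = 30.47 kips.
Interior bolts: l_c = 4 − 1.25 = 2.75 in → 1.2 × 2.75 × 0.3125 × 65 = 67.03 → r_n = 54.84 kips.
R_n = 1 × 30.47 + 2 × 54.84 = 140.2 kips.
Design strength φR_n = 0.75 × 140.2 = 105 kips.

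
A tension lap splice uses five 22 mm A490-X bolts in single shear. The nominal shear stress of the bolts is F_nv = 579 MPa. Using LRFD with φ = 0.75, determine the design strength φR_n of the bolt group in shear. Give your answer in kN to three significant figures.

825 kN

A_b = π × 22² / 4 = 380.1 mm².
R_n = F_nv · A_b · n · n_s = 579 × 380.1 × 5 × 1 / 1000 = 1100 kN.
Design strength φR_n = 0.75 × 1100 = 825 kN.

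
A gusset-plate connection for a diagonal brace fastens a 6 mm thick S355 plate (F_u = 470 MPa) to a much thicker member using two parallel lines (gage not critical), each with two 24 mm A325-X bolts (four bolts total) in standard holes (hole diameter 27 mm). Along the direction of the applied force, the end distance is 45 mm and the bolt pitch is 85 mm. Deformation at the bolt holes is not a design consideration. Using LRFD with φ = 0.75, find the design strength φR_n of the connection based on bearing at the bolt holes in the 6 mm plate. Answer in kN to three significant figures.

Per bolt r_n = 1.5 l_c t F_u ≤ 3.0 d t F_u; upper limit = 3.0 × 24 × 6 × 470 / 1000 = 203 kN.
Edge bolt: l_c = 45 − 27/2 = 31.5 mm → 1.5 × 31.5 × 6 × 470 / 1000 = 133.2 → r_n = 133.2 kN.
Interior bolts: l_c = 85 − 27 = 58 mm → 1.5 × 58 × 6 × 470 / 1000 = 245.3 → r_n = 203 kN.
R_n = 2 × 133.2 + 2 × 203 = 672.6 kN.
Design strength φR_n = 0.75 × 672.6 = 504 kN.

504 kN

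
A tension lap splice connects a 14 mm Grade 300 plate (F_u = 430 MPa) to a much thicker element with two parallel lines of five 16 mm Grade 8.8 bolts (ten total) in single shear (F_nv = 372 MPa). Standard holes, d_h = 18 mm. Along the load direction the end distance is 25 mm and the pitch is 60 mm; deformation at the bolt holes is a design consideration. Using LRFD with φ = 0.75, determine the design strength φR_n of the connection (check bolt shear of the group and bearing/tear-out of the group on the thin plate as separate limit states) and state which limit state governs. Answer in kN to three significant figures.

Bolt shear: A_b = π·16²/4 = 201.1 mm²; R_n = 372 × 201.1 × 10 × 1 / 1000 = 748 kN → 0.75 × 748 = 561 kN.
Bearing (1.2 l_c t F_u ≤ 2.4 d t F_u): upper limit = 2.4·16·14·430 / 1000 = 231.2 kN.
  Edge l_c = 25 − 18/2 = 16 → r_n = 115.6 kN; interior l_c = 60 − 18 = 42 → r_n = 231.2 kN.
  R_n,bearing = 2·115.6 + 8·231.2 = 2081 kN → 0.75 × 2081 = 1560 kN.
Bolt shear governs: 561 kN.

561 kN (bolt shear governs)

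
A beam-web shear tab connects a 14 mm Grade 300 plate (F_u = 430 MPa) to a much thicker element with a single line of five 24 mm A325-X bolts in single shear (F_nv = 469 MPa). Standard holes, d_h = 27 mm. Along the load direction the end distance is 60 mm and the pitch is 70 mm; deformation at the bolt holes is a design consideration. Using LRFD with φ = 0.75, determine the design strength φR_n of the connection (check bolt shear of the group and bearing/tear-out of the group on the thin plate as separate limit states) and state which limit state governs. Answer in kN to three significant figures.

Bolt shear: A_b = π·24²/4 = 452.4 mm²; R_n = 469 × 452.4 × 5 × 1 / 1000 = 1061 kN → 0.75 × 1061 = 796 kN.
Bearing (1.2 l_c t F_u ≤ 2.4 d t F_u): upper limit = 2.4·24·14·430 / 1000 = 346.8 kN.
  Edge l_c = 60 − 27/2 = 46.5 → r_n = 335.9 kN; interior l_c = 70 − 27 = 43 → r_n = 310.6 kN.
  R_n,bearing = 1·335.9 + 4·310.6 = 1578 kN → 0.75 × 1578 = 1180 kN.
Bolt shear governs: 796 kN.

796 kN (bolt shear governs)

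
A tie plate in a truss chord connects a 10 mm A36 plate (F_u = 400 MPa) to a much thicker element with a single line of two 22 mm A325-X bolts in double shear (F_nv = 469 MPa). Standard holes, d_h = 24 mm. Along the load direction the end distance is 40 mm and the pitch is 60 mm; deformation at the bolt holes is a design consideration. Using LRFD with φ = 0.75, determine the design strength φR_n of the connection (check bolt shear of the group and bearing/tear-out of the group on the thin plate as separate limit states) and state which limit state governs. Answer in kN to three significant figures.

Bolt shear: A_b = π·22²/4 = 380.1 mm²; R_n = 469 × 380.1 × 2 × 2 / 1000 = 713.1 kN → 0.75 × 713.1 = 535 kN.
Bearing (1.2 l_c t F_u ≤ 2.4 d t F_u): upper limit = 2.4·22·10·400 / 1000 = 211.2 kN.
  Edge l_c = 40 − 24/2 = 28 → r_n = 134.4 kN; interior l_c = 60 − 24 = 36 → r_n = 172.8 kN.
  R_n,bearing = 1·134.4 + 1·172.8 = 307.2 kN → 0.75 × 307.2 = 230 kN.
Bearing governs: 230 kN.

230 kN (bearing governs)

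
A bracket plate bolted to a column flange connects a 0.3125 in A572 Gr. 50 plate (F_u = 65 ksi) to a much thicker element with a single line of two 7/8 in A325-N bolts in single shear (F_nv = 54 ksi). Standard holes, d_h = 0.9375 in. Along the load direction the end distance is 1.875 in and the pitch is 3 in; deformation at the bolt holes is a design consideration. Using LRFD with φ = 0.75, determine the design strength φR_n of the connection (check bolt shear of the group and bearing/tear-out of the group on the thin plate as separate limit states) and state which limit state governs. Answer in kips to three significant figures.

48.7 kips (bolt shear governs)

Bolt shear: A_b = π·0.875²/4 = 0.6013 in²; R_n = 54 × 0.6013 × 2 × 1 = 64.94 kips → 0.75 × 64.94 = 48.7 kips.
Bearing (1.2 l_c t F_u ≤ 2.4 d t F_u): upper limit = 2.4·0.875·0.3125·65 = 42.66 kips.
  Edge l_c = 1.875 − 0.9375/2 = 1.406 → r_n = 34.28 kips; interior l_c = 3 − 0.9375 = 2.062 → r_n = 42.66 kips.
  R_n,bearing = 1·34.28 + 1·42.66 = 76.93 kips → 0.75 × 76.93 = 57.7 kips.
Bolt shear governs: 48.7 kips.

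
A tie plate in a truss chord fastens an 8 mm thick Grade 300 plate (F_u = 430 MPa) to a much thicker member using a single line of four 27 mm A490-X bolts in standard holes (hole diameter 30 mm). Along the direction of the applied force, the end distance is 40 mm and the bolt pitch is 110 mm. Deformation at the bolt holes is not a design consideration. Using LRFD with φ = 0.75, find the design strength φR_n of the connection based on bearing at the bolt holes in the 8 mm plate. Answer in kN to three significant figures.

724 kN

Per bolt r_n = 1.5 l_c t F_u ≤ 3.0 d t F_u; upper limit = 3.0 × 27 × 8 × 430 / 1000 = 278.6 kN.
Edge bolt: l_c = 40 − 30/2 = 25 mm → 1.5 × 25 × 8 × 430 / 1000 = 129 → r_n = 129 kN.
Interior bolts: l_c = 110 − 30 = 80 mm → 1.5 × 80 × 8 × 430 / 1000 = 412.8 → r_n = 278.6 kN.
R_n = 1 × 129 + 3 × 278.6 = 964.9 kN.
Design strength φR_n = 0.75 × 964.9 = 724 kN.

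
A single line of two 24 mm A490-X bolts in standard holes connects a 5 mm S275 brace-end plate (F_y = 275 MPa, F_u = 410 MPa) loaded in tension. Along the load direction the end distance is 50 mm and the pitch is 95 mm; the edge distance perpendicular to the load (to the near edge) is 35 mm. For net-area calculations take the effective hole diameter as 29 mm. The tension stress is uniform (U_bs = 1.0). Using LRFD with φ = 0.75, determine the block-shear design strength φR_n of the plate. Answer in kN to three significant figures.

121 kN

Shear plane L_v = 50 + 1·95 = 145 mm; A_gv = 145 × 5 = 725 mm².
A_nv = (145 − 1.5·29) × 5 = 507.5 mm².
A_nt = (35 − 0.5·29) × 5 = 102.5 mm².
0.6 F_u A_nv = 124.8 kN; 0.6 F_y A_gv = 119.6 kN → shear yielding governs the shear term.
R_n = 119.6 + 1.0 × 410 × 102.5 / 1000 = 161.7 kN.
Design strength φR_n = 0.75 × 161.7 = 121 kN.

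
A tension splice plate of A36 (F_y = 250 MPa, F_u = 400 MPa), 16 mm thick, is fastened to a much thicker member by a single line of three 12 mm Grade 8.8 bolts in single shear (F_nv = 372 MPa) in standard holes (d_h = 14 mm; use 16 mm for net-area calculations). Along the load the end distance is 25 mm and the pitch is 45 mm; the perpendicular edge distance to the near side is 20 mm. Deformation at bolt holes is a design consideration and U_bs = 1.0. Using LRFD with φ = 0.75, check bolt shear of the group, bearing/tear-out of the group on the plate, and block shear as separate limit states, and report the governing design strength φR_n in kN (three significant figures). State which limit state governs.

Bolt shear: A_b = π·12²/4 = 113.1 mm²; R_n = 372 × 113.1 × 3 × 1 / 1000 = 126.2 kN → 0.75 × 126.2 = 94.7 kN.
Bearing: edge l_c = 18, r_n = 138.2 kN; interior l_c = 31, r_n = 184.3 kN; R_n = 138.2 + 2·184.3 = 506.9 kN → 380 kN.
Block shear: A_gv = 1840, A_nv = 1200, A_nt = 192 mm²; R_n = min(0.6F_uA_nv, 0.6F_yA_gv) + U_bs·F_u·A_nt = 352.8 kN → 265 kN.
Bolt shear governs: 94.7 kN.

94.7 kN (bolt shear governs)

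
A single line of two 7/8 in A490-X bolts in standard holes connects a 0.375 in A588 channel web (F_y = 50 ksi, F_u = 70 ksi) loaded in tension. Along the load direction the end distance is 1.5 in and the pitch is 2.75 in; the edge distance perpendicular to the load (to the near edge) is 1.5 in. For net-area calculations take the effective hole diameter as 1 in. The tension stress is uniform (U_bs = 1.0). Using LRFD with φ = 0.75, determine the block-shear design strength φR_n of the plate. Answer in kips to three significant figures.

Shear plane L_v = 1.5 + 1·2.75 = 4.25 in; A_gv = 4.25 × 0.375 = 1.594 in².
A_nv = (4.25 − 1.5·1) × 0.375 = 1.031 in².
A_nt = (1.5 − 0.5·1) × 0.375 = 0.375 in².
0.6 F_u A_nv = 43.31 kips; 0.6 F_y A_gv = 47.81 kips → shear rupture governs the shear term.
R_n = 43.31 + 1.0 × 70 × 0.375 = 69.56 kips.
Design strength φR_n = 0.75 × 69.56 = 52.2 kips.

52.2 kips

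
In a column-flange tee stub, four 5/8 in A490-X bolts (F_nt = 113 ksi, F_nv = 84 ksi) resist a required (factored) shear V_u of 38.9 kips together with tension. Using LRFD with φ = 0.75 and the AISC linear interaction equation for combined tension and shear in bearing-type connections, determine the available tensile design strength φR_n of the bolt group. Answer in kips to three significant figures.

82.9 kips

A_b = π·0.625²/4 = 0.3068 in²; f_rv = 38.9 / (4 × 0.3068) = 31.7 ksi.
F'_nt = 1.3 F_nt − (F_nt / φF_nv) f_rv = 1.3·113 − (113/(0.75·84))·31.7 = 90.04 ksi, capped at F_nt → F'_nt = 90.04 ksi.
R_n = F'_nt · A_b · n = 90.04 × 0.3068 × 4 = 110.5 kips.
Design strength φR_n = 0.75 × 110.5 = 82.9 kips.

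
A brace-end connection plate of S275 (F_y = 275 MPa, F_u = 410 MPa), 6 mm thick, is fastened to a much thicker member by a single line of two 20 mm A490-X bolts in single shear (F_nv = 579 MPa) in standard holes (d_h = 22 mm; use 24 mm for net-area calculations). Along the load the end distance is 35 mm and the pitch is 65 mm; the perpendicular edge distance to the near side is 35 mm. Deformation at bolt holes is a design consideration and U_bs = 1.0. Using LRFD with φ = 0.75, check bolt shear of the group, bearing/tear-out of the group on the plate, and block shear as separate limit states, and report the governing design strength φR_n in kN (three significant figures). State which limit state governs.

113 kN (block shear governs)

Bolt shear: A_b = π·20²/4 = 314.2 mm²; R_n = 579 × 314.2 × 2 × 1 / 1000 = 363.8 kN → 0.75 × 363.8 = 273 kN.
Bearing: edge l_c = 24, r_n = 70.85 kN; interior l_c = 43, r_n = 118.1 kN; R_n = 70.85 + 1·118.1 = 188.9 kN → 142 kN.
Block shear: A_gv = 600, A_nv = 384, A_nt = 138 mm²; R_n = min(0.6F_uA_nv, 0.6F_yA_gv) + U_bs·F_u·A_nt = 151 kN → 113 kN.
Block shear governs: 113 kN.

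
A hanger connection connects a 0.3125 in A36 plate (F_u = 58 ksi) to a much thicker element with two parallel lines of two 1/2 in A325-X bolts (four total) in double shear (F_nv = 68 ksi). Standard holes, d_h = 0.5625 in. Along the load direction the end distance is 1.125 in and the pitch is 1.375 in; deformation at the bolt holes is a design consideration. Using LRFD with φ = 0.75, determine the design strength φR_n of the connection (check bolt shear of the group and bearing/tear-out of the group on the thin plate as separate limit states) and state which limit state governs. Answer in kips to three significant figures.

54 kips (bearing governs)

Bolt shear: A_b = π·0.5²/4 = 0.1963 in²; R_n = 68 × 0.1963 × 4 × 2 = 106.8 kips → 0.75 × 106.8 = 80.1 kips.
Bearing (1.2 l_c t F_u ≤ 2.4 d t F_u): upper limit = 2.4·0.5·0.3125·58 = 21.75 kips.
  Edge l_c = 1.125 − 0.5625/2 = 0.8438 → r_n = 18.35 kips; interior l_c = 1.375 − 0.5625 = 0.8125 → r_n = 17.67 kips.
  R_n,bearing = 2·18.35 + 2·17.67 = 72.05 kips → 0.75 × 72.05 = 54 kips.
Bearing governs: 54 kips.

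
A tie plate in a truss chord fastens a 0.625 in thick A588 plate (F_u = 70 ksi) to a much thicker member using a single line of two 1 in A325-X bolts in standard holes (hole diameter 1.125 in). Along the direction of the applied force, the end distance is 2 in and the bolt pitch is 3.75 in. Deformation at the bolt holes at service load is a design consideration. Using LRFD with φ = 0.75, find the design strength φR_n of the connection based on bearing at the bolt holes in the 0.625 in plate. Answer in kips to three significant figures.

135 kips

Per bolt r_n = 1.2 l_c t F_u ≤ 2.4 d t F_u; upper limit = 2.4 × 1 × 0.625 × 70 = 105 kips.
Edge bolt: l_c = 2 − 1.125/2 = 1.438 in → 1.2 × 1.438 × 0.625 × 70 = 75.47 → r_n = 75.47 kips.
Interior bolts: l_c = 3.75 − 1.125 = 2.625 in → 1.2 × 2.625 × 0.625 × 70 = 137.8 → r_n = 105 kips.
R_n = 1 × 75.47 + 1 × 105 = 180.5 kips.
Design strength φR_n = 0.75 × 180.5 = 135 kips.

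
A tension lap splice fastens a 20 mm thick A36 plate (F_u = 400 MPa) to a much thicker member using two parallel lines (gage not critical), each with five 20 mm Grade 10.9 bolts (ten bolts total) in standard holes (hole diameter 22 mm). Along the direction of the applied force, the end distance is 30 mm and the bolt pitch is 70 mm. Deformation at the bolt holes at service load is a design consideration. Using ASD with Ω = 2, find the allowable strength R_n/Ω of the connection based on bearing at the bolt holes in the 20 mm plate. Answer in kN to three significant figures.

Per bolt r_n = 1.2 l_c t F_u ≤ 2.4 d t F_u; upper limit = 2.4 × 20 × 20 × 400 / 1000 = 384 kN.
Edge bolt: l_c = 30 − 22/2 = 19 mm → 1.2 × 19 × 20 × 400 / 1000 = 182.4 → r_n = 182.4 kN.
Interior bolts: l_c = 70 − 22 = 48 mm → 1.2 × 48 × 20 × 400 / 1000 = 460.8 → r_n = 384 kN.
R_n = 2 × 182.4 + 8 × 384 = 3437 kN.
Allowable strength R_n/Ω = 3437 / 2 = 1720 kN.

1720 kN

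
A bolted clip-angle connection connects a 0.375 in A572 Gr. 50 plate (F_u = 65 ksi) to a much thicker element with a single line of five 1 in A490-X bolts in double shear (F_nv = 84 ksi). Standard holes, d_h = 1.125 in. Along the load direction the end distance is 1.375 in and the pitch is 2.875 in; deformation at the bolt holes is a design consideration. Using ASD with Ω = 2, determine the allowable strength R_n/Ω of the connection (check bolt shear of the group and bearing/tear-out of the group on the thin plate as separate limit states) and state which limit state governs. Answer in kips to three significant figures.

114 kips (bearing governs)

Bolt shear: A_b = π·1²/4 = 0.7854 in²; R_n = 84 × 0.7854 × 5 × 2 = 659.7 kips → 659.7 / 2 = 330 kips.
Bearing (1.2 l_c t F_u ≤ 2.4 d t F_u): upper limit = 2.4·1·0.375·65 = 58.5 kips.
  Edge l_c = 1.375 − 1.125/2 = 0.8125 → r_n = 23.77 kips; interior l_c = 2.875 − 1.125 = 1.75 → r_n = 51.19 kips.
  R_n,bearing = 1·23.77 + 4·51.19 = 228.5 kips → 228.5 / 2 = 114 kips.
Bearing governs: 114 kips.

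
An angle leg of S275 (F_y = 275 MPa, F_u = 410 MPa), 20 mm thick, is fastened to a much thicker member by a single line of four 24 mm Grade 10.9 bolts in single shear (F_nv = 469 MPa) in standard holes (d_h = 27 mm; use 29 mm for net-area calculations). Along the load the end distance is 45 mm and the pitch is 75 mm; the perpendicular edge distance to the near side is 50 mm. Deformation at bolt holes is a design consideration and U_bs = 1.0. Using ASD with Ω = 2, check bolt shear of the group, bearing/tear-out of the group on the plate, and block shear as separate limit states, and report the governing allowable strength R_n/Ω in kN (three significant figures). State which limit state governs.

Bolt shear: A_b = π·24²/4 = 452.4 mm²; R_n = 469 × 452.4 × 4 × 1 / 1000 = 848.7 kN → 848.7 / 2 = 424 kN.
Bearing: edge l_c = 31.5, r_n = 310 kN; interior l_c = 48, r_n = 472.3 kN; R_n = 310 + 3·472.3 = 1727 kN → 863 kN.
Block shear: A_gv = 5400, A_nv = 3370, A_nt = 710 mm²; R_n = min(0.6F_uA_nv, 0.6F_yA_gv) + U_bs·F_u·A_nt = 1120 kN → 560 kN.
Bolt shear governs: 424 kN.

424 kN (bolt shear governs)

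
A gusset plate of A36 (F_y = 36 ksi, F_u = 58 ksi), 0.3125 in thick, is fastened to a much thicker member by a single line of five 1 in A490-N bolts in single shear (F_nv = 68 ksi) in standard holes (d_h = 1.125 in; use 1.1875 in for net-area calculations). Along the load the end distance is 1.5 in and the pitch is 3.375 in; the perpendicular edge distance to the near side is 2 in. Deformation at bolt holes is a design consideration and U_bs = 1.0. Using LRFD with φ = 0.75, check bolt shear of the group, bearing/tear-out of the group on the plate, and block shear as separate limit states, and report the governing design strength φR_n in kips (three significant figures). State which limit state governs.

Bolt shear: A_b = π·1²/4 = 0.7854 in²; R_n = 68 × 0.7854 × 5 × 1 = 267 kips → 0.75 × 267 = 200 kips.
Bearing: edge l_c = 0.9375, r_n = 20.39 kips; interior l_c = 2.25, r_n = 43.5 kips; R_n = 20.39 + 4·43.5 = 194.4 kips → 146 kips.
Block shear: A_gv = 4.688, A_nv = 3.018, A_nt = 0.4395 in²; R_n = min(0.6F_uA_nv, 0.6F_yA_gv) + U_bs·F_u·A_nt = 126.7 kips → 95.1 kips.
Block shear governs: 95.1 kips.

95.1 kips (block shear governs)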